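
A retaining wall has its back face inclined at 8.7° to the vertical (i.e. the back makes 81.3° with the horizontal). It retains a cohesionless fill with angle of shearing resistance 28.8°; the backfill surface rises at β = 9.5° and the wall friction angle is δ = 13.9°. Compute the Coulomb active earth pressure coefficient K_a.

0.439

K_a = sin²(α+φ) / [sin²α · sin(α−δ) · (1 + √{sin(φ+δ)sin(φ−β) / (sin(α−δ)sin(α+β))})²].
With α = 81.3°, φ = 28.8°, δ = 13.9°, β = 9.5°: K_a = 0.4387.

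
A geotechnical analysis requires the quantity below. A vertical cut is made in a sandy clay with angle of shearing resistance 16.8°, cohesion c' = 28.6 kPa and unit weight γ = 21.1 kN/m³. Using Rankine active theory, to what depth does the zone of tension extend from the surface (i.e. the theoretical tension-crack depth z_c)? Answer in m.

K_a = tan²(45° − 16.8°/2) = 0.5516; √K_a = 0.7427.
The active pressure is zero where K_a γ z = 2c√K_a, so z_c = 2c/(γ√K_a) = 2×28.6/(21.1×0.7427) = 3.650 m.

3.65 m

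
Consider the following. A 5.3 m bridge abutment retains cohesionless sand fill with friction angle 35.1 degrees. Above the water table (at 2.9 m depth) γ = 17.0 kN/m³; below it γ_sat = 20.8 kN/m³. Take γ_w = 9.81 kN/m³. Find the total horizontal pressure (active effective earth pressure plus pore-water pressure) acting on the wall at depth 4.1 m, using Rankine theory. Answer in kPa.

28.6 kPa

K_a = (1 − sin φ)/(1 + sin φ) = 0.2698.
γ' = 20.8 − 9.81 = 10.99 kN/m³.
Effective vertical stress at 4.1 m: σ'_v = 17.0×2.9 + 10.99×1.20 = 62.49 kPa.
σ'_h = K_a σ'_v = 0.2698 × 62.49 = 16.86 kPa; u = γ_w × 1.20 = 11.77 kPa.
Total σ_h = 16.86 + 11.77 = 28.63 kPa.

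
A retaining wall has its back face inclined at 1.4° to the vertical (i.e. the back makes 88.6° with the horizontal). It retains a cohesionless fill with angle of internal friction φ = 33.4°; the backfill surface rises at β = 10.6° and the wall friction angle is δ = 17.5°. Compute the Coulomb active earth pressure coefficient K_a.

0.310

K_a = sin²(α+φ) / [sin²α · sin(α−δ) · (1 + √{sin(φ+δ)sin(φ−β) / (sin(α−δ)sin(α+β))})²].
With α = 88.6°, φ = 33.4°, δ = 17.5°, β = 10.6°: K_a = 0.3096.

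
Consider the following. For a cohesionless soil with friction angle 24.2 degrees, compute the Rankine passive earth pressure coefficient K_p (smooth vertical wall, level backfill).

2.39

K_p = (1 + sin φ)/(1 − sin φ) = tan²(45° + 24.2°/2) = 2.389.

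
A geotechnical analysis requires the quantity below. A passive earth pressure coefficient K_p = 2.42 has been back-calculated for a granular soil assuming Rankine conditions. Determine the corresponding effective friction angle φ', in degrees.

24.5°

K_p = (1+sin φ)/(1−sin φ) ⇒ sin φ = (K_p − 1)/(K_p + 1) = 0.4152.
φ = arcsin(0.4152) = 24.53°.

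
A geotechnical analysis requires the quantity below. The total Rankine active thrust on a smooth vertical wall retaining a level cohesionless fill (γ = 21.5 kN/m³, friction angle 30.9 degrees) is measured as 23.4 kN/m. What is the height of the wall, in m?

K_a = 0.3214. P_a = ½ K_a γ H² ⇒ H = √(2P_a/(K_a γ)).
H = √(2×23.4/(0.3214×21.5)) = 2.602 m.

2.60 m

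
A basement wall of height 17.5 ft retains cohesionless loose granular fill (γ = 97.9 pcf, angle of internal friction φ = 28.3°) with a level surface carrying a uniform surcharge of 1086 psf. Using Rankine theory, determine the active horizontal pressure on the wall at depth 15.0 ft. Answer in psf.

K_a = (1 − sin φ)/(1 + sin φ) = 0.3568.
σ_v = γz + q = 97.9 × 15.0 + 1086 = 2554 psf.
σ_h = K_a σ_v = 0.3568 × 2554 = 911.4 psf.

911 psf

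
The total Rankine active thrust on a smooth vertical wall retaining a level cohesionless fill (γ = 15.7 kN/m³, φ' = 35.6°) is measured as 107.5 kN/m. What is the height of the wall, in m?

K_a = 0.2641. P_a = ½ K_a γ H² ⇒ H = √(2P_a/(K_a γ)).
H = √(2×107.5/(0.2641×15.7)) = 7.201 m.

7.20 m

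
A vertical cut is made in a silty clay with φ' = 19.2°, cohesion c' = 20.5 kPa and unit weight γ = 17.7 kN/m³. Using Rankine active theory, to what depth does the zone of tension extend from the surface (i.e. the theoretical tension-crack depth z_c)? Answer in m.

K_a = tan²(45° − 19.2°/2) = 0.5050; √K_a = 0.7107.
The active pressure is zero where K_a γ z = 2c√K_a, so z_c = 2c/(γ√K_a) = 2×20.5/(17.7×0.7107) = 3.259 m.

3.26 m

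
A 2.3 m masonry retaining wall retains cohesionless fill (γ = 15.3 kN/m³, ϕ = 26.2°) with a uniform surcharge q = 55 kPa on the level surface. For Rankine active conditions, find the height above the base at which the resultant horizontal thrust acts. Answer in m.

1.06 m

K_a = 0.3874.
Triangular part P₁ = ½K_aγH² = 15.68 at H/3 = 0.7667 m; rectangular part P₂ = K_a q H = 49.01 at H/2 = 1.150 m.
ȳ = (P₁·0.7667 + P₂·1.150)/(P₁+P₂) = 1.057 m.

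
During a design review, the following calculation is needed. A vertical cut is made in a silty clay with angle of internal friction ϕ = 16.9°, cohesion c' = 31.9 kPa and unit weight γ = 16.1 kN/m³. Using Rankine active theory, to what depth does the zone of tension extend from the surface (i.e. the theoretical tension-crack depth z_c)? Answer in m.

K_a = tan²(45° − 16.9°/2) = 0.5495; √K_a = 0.7413.
The active pressure is zero where K_a γ z = 2c√K_a, so z_c = 2c/(γ√K_a) = 2×31.9/(16.1×0.7413) = 5.346 m.

5.35 m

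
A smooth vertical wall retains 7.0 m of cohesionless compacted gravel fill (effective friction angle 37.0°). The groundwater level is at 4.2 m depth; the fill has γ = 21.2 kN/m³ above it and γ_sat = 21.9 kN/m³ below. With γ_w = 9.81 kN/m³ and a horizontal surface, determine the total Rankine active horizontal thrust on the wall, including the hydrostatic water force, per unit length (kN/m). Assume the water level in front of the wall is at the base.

159 kN/m

K_a = tan²(45° − φ/2) = 0.2486.
γ' = 21.9 − 9.81 = 12.09 kN/m³. Depth below WT = 2.8 m.
σ'_h at WT = K_a γ d_w = 22.13 kPa; at base = 22.13 + K_a γ' × 2.8 = 30.55 kPa.
P₁ (0–4.2 m) = ½×22.13×4.2 = 46.48. P₂ (4.2–7.0 m) = ½(22.13+30.55)×2.8 = 73.76.
P_w = ½ γ_w h₂² = 0.5×9.81×2.8² = 38.46. Total = 46.48+73.76+38.46 = 158.7 kN/m.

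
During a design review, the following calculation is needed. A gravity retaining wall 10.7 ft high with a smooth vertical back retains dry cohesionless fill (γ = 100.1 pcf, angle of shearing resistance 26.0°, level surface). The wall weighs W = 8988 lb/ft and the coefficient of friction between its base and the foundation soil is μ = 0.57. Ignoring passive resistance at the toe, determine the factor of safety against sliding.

2.29

K_a = tan²(45° − 26.0°/2) = 0.3905.
P_a = ½K_aγH² = 0.5×0.3905×100.1×10.7² = 2237 lb/ft, acting at H/3 = 3.567 ft above the base.
FS_sliding = μW / P_a = 0.57×8988 / 2237 = 2.290.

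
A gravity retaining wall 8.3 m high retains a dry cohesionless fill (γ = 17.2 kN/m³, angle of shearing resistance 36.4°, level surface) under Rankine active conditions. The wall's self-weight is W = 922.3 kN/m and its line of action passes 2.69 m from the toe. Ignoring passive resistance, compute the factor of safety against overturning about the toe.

K_a = tan²(45° − 36.4°/2) = 0.2552.
P_a = ½K_aγH² = 0.5×0.2552×17.2×8.3² = 151.2 kN/m, acting at H/3 = 2.767 m above the base.
Overturning moment M_o = P_a × H/3 = 151.2 × 2.767 = 418.2.
Resisting moment M_r = W × 2.69 = 922.3 × 2.69 = 2481.
FS_overturning = M_r/M_o = 2481/418.2 = 5.932.

5.93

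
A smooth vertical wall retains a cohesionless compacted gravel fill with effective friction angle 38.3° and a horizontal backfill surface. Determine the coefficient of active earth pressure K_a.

0.235

K_a = tan²(45° − φ/2) = tan²(25.85°) = 0.2347.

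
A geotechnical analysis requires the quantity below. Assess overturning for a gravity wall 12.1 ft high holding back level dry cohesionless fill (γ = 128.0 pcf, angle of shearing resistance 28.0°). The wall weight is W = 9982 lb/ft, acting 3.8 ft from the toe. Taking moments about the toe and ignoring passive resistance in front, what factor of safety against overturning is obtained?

2.78

K_a = tan²(45° − 28.0°/2) = 0.3610.
P_a = ½K_aγH² = 0.5×0.3610×128.0×12.1² = 3383 lb/ft, acting at H/3 = 4.033 ft above the base.
Overturning moment M_o = P_a × H/3 = 3383 × 4.033 = 13640.
Resisting moment M_r = W × 3.8 = 9982 × 3.8 = 37930.
FS_overturning = M_r/M_o = 37930/13640 = 2.780.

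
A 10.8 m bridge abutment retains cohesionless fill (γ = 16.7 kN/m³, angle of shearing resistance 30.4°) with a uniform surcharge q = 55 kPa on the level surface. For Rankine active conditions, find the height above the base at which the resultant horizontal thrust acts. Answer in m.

4.28 m

K_a = 0.3280.
Triangular part P₁ = ½K_aγH² = 319.4 at H/3 = 3.600 m; rectangular part P₂ = K_a q H = 194.8 at H/2 = 5.400 m.
ȳ = (P₁·3.600 + P₂·5.400)/(P₁+P₂) = 4.282 m.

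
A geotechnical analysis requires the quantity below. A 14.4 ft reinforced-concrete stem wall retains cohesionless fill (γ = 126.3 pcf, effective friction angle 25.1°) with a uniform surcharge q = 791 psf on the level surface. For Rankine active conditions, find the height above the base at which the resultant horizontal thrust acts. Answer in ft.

5.92 ft

K_a = 0.4043.
Triangular part P₁ = ½K_aγH² = 5294 at H/3 = 4.800 ft; rectangular part P₂ = K_a q H = 4605 at H/2 = 7.200 ft.
ȳ = (P₁·4.800 + P₂·7.200)/(P₁+P₂) = 5.916 ft.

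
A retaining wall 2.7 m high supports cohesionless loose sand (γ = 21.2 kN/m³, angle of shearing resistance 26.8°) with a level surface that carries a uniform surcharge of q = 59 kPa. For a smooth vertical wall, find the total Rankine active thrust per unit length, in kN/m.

K_a = tan²(45° − φ/2) = 0.3785.
Soil triangle: ½ K_a γ H² = 0.5×0.3785×21.2×2.7² = 29.25 kN/m.
Surcharge rectangle: K_a q H = 0.3785×59×2.7 = 60.29 kN/m.
Total = 29.25 + 60.29 = 89.54 kN/m.

89.5 kN/m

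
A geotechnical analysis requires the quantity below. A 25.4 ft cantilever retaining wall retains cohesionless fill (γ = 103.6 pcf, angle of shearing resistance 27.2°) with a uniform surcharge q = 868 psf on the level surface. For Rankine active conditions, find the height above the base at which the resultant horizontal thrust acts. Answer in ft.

10.1 ft

K_a = 0.3726.
Triangular part P₁ = ½K_aγH² = 12450 at H/3 = 8.467 ft; rectangular part P₂ = K_a q H = 8215 at H/2 = 12.70 ft.
ȳ = (P₁·8.467 + P₂·12.70)/(P₁+P₂) = 10.15 ft.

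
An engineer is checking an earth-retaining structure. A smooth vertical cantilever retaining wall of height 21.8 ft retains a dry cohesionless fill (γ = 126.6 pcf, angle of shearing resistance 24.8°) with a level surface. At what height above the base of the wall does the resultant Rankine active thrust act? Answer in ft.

7.27 ft

K_a = 0.4090.
The pressure distribution is triangular, so the resultant acts at H/3 above the base = 21.8/3 = 7.267 ft.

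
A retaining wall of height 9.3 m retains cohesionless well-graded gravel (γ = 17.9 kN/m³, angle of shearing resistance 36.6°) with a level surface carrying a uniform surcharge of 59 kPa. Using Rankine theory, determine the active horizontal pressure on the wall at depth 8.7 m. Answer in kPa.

54.3 kPa

K_a = (1 − sin φ)/(1 + sin φ) = 0.2530.
σ_v = γz + q = 17.9 × 8.7 + 59 = 214.7 kPa.
σ_h = K_a σ_v = 0.2530 × 214.7 = 54.32 kPa.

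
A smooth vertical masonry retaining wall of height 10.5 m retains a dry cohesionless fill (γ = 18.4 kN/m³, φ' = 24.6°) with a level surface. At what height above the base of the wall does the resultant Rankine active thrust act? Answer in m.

3.50 m

K_a = 0.4121.
The pressure distribution is triangular, so the resultant acts at H/3 above the base = 10.5/3 = 3.500 m.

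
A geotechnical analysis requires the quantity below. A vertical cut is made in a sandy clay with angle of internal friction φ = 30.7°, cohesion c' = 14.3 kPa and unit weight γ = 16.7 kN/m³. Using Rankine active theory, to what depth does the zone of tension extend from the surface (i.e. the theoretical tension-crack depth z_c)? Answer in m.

K_a = tan²(45° − 30.7°/2) = 0.3240; √K_a = 0.5692.
The active pressure is zero where K_a γ z = 2c√K_a, so z_c = 2c/(γ√K_a) = 2×14.3/(16.7×0.5692) = 3.009 m.

3.01 m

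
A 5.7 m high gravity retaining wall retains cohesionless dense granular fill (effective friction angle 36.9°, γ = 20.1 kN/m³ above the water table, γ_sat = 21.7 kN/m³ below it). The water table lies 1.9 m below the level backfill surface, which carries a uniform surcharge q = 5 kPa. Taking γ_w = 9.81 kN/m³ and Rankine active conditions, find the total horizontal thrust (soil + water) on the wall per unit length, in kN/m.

K_a = tan²(45° − φ/2) = 0.2497.
γ' = 21.7 − 9.81 = 11.89 kN/m³. h₂ = H − d_w = 3.8 m.
σ'_h: at surface K_a·q = 1.248; at WT K_a(q+γd_w) = 10.78; at base K_a(q+γd_w+γ'h₂) = 22.06 kPa.
P₁ = ½(1.248+10.78)×1.9 = 11.43; P₂ = ½(10.78+22.06)×3.8 = 62.41; P_w = ½γ_w h₂² = 70.83.
Total = 11.43+62.41+70.83 = 144.7 kN/m.

145 kN/m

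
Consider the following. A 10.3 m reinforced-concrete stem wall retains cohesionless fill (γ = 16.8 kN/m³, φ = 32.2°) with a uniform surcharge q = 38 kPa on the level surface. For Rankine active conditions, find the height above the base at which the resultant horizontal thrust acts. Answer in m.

K_a = 0.3047.
Triangular part P₁ = ½K_aγH² = 271.6 at H/3 = 3.433 m; rectangular part P₂ = K_a q H = 119.3 at H/2 = 5.150 m.
ȳ = (P₁·3.433 + P₂·5.150)/(P₁+P₂) = 3.957 m.

3.96 m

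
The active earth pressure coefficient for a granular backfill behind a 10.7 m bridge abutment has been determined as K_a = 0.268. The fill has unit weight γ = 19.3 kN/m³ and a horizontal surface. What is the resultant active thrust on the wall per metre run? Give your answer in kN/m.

296 kN/m

P = ½ K_a γ H² = 0.5 × 0.268 × 19.3 × 10.7² = 296.1 kN/m.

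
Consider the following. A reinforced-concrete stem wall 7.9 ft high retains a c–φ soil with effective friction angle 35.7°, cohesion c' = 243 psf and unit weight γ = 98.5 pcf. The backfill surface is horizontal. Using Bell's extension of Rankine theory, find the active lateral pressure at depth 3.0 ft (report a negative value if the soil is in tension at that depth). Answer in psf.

K_a = (1 − sin φ)/(1 + sin φ) = 0.2630.
σ_a = K_a γ z − 2c√K_a = 0.2630×98.5×3.0 − 2×243×0.5128 = -171.5 psf.

-172 psf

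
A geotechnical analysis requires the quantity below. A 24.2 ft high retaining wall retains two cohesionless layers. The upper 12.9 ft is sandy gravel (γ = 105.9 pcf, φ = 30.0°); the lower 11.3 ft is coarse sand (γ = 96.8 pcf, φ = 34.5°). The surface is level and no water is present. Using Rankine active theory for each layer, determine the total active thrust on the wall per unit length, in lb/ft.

8920 lb/ft

K_a1 = tan²(45°−30.0°/2) = 0.3333; K_a2 = tan²(45°−34.5°/2) = 0.2768.
Layer 1: σ at base = K_a1 γ₁ h₁ = 455.4 psf; P₁ = ½×455.4×12.9 = 2937.
Layer 2: σ_v at top = γ₁h₁ = 1366; σ_h top = K_a2×1366 = 378.2; σ_h base = K_a2×(1366+96.8×11.3) = 680.9.
P₂ = ½(378.2+680.9)×11.3 = 5984. Total P_a = 2937+5984 = 8921 lb/ft.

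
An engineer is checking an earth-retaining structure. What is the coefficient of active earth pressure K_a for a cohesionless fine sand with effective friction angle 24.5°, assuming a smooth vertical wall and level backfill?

0.414

K_a = tan²(45° − φ/2) = tan²(32.75°) = 0.4137.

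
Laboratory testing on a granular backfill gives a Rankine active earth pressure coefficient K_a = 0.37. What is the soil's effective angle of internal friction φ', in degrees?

27.4°

K_a = tan²(45° − φ/2) ⇒ 45° − φ/2 = arctan(√0.37) = 31.31°.
φ = 2(45° − 31.31°) = 27.38°.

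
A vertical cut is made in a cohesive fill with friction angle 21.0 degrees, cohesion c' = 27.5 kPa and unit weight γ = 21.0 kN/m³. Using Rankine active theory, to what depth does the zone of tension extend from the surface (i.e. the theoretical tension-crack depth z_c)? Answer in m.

3.81 m

K_a = tan²(45° − 21.0°/2) = 0.4724; √K_a = 0.6873.
The active pressure is zero where K_a γ z = 2c√K_a, so z_c = 2c/(γ√K_a) = 2×27.5/(21.0×0.6873) = 3.811 m.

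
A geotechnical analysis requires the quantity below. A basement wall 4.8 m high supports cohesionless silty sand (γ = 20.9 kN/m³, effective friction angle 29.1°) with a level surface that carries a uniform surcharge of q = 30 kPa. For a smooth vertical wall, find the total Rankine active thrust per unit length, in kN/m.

133 kN/m

K_a = tan²(45° − φ/2) = 0.3456.
Soil triangle: ½ K_a γ H² = 0.5×0.3456×20.9×4.8² = 83.21 kN/m.
Surcharge rectangle: K_a q H = 0.3456×30×4.8 = 49.77 kN/m.
Total = 83.21 + 49.77 = 133.0 kN/m.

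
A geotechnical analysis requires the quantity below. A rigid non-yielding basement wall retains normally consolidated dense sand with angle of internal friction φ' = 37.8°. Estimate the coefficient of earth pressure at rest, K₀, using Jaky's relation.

K₀ = 1 − sin φ' = 1 − sin 37.8° = 0.3871.

0.387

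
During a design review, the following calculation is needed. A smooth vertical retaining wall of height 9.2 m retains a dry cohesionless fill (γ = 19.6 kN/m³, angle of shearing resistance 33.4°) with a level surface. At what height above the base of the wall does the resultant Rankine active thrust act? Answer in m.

K_a = 0.2899.
The pressure distribution is triangular, so the resultant acts at H/3 above the base = 9.2/3 = 3.067 m.

3.07 m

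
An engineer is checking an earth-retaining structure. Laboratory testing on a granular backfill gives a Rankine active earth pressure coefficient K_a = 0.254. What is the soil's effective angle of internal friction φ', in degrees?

K_a = tan²(45° − φ/2) ⇒ 45° − φ/2 = arctan(√0.254) = 26.75°.
φ = 2(45° − 26.75°) = 36.51°.

36.5°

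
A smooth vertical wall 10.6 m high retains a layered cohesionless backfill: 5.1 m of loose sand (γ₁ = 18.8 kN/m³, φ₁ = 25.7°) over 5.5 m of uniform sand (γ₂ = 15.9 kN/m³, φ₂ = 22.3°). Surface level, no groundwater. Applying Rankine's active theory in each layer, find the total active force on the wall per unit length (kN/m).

K_a1 = tan²(45°−25.7°/2) = 0.3950; K_a2 = tan²(45°−22.3°/2) = 0.4498.
Layer 1: σ at base = K_a1 γ₁ h₁ = 37.88 kPa; P₁ = ½×37.88×5.1 = 96.58.
Layer 2: σ_v at top = γ₁h₁ = 95.88; σ_h top = K_a2×95.88 = 43.13; σ_h base = K_a2×(95.88+15.9×5.5) = 82.47.
P₂ = ½(43.13+82.47)×5.5 = 345.4. Total P_a = 96.58+345.4 = 442.0 kN/m.

442 kN/m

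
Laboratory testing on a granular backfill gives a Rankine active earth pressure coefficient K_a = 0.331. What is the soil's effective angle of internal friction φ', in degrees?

30.2°

K_a = tan²(45° − φ/2) ⇒ 45° − φ/2 = arctan(√0.331) = 29.91°.
φ = 2(45° − 29.91°) = 30.17°.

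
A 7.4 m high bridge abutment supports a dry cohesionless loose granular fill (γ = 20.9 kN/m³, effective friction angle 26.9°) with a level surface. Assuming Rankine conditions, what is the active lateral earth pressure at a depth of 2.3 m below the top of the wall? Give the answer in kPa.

K_a = (1 − sin φ)/(1 + sin φ) = 0.3770.
σ_h = K_a γ z = 0.3770 × 20.9 × 2.3 = 18.12 kPa.

18.1 kPa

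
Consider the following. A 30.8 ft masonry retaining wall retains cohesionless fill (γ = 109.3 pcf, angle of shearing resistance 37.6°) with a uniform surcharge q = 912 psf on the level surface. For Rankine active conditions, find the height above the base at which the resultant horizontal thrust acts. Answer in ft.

K_a = 0.2421.
Triangular part P₁ = ½K_aγH² = 12550 at H/3 = 10.27 ft; rectangular part P₂ = K_a q H = 6801 at H/2 = 15.40 ft.
ȳ = (P₁·10.27 + P₂·15.40)/(P₁+P₂) = 12.07 ft.

12.1 ft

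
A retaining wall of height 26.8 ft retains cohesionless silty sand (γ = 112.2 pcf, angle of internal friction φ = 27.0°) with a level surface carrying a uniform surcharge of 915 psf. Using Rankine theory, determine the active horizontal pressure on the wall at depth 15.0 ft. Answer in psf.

976 psf

K_a = (1 − sin φ)/(1 + sin φ) = 0.3755.
σ_v = γz + q = 112.2 × 15.0 + 915 = 2598 psf.
σ_h = K_a σ_v = 0.3755 × 2598 = 975.6 psf.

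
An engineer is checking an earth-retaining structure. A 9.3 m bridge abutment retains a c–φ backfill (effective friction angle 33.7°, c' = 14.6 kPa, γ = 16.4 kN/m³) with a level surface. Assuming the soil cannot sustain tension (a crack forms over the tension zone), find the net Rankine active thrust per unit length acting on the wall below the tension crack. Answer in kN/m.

K_a = 0.2863; √K_a = 0.5351.
Tension-crack depth z_c = 2c/(γ√K_a) = 2×14.6/(16.4×0.5351) = 3.328 m.
σ_a at base = K_a γ H − 2c√K_a = 0.2863×16.4×9.3 − 2×14.6×0.5351 = 28.04 kPa.
P_a = ½ × 28.04 × (H − z_c) = 0.5×28.04×5.972 = 83.74 kN/m.

83.7 kN/m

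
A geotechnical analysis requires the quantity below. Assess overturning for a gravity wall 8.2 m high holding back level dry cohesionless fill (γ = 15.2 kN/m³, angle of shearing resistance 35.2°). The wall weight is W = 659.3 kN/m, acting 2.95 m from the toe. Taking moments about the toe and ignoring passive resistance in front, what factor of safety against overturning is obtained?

K_a = tan²(45° − 35.2°/2) = 0.2687.
P_a = ½K_aγH² = 0.5×0.2687×15.2×8.2² = 137.3 kN/m, acting at H/3 = 2.733 m above the base.
Overturning moment M_o = P_a × H/3 = 137.3 × 2.733 = 375.3.
Resisting moment M_r = W × 2.95 = 659.3 × 2.95 = 1945.
FS_overturning = M_r/M_o = 1945/375.3 = 5.182.

5.18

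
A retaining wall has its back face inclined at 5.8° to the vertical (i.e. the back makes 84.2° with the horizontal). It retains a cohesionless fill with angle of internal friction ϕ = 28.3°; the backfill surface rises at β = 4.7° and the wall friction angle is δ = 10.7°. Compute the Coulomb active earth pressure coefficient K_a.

0.393

K_a = sin²(α+φ) / [sin²α · sin(α−δ) · (1 + √{sin(φ+δ)sin(φ−β) / (sin(α−δ)sin(α+β))})²].
With α = 84.2°, φ = 28.3°, δ = 10.7°, β = 4.7°: K_a = 0.3931.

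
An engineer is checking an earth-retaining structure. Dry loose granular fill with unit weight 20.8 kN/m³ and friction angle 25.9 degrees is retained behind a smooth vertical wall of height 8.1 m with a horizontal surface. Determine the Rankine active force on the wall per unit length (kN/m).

K_a = tan²(45° − φ/2) = 0.3920.
P_a = ½ K_a γ H² = 0.5 × 0.3920 × 20.8 × 8.1² = 267.5 kN/m.

267 kN/m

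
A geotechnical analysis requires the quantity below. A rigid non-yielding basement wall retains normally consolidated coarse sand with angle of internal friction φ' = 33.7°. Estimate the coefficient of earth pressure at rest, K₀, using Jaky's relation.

K₀ = 1 − sin φ' = 1 − sin 33.7° = 0.4452.

0.445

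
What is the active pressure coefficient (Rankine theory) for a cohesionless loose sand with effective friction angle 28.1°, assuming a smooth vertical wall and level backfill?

0.360

K_a = (1 − sin φ)/(1 + sin φ) = (1 − sin 28.1°)/(1 + sin 28.1°) = 0.3596.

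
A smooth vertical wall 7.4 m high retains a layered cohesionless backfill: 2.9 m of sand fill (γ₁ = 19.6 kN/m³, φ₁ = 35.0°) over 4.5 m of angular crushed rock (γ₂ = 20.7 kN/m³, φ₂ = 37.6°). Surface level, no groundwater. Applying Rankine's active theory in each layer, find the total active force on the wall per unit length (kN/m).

135 kN/m

K_a1 = tan²(45°−35.0°/2) = 0.2710; K_a2 = tan²(45°−37.6°/2) = 0.2421.
Layer 1: σ at base = K_a1 γ₁ h₁ = 15.40 kPa; P₁ = ½×15.40×2.9 = 22.33.
Layer 2: σ_v at top = γ₁h₁ = 56.84; σ_h top = K_a2×56.84 = 13.76; σ_h base = K_a2×(56.84+20.7×4.5) = 36.32.
P₂ = ½(13.76+36.32)×4.5 = 112.7. Total P_a = 22.33+112.7 = 135.0 kN/m.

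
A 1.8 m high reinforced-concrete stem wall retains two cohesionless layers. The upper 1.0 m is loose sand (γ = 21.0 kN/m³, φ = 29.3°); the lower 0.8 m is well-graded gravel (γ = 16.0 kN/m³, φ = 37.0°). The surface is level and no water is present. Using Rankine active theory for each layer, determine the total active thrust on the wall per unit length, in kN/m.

9.05 kN/m

K_a1 = tan²(45°−29.3°/2) = 0.3428; K_a2 = tan²(45°−37.0°/2) = 0.2486.
Layer 1: σ at base = K_a1 γ₁ h₁ = 7.200 kPa; P₁ = ½×7.200×1.0 = 3.600.
Layer 2: σ_v at top = γ₁h₁ = 21.00; σ_h top = K_a2×21.00 = 5.220; σ_h base = K_a2×(21.00+16.0×0.8) = 8.402.
P₂ = ½(5.220+8.402)×0.8 = 5.449. Total P_a = 3.600+5.449 = 9.049 kN/m.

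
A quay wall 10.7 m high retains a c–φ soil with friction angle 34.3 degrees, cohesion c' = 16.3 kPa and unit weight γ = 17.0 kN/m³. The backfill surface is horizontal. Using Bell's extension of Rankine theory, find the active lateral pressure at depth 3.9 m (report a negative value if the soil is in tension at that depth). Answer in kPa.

1.28 kPa

K_a = (1 − sin φ)/(1 + sin φ) = 0.2792.
σ_a = K_a γ z − 2c√K_a = 0.2792×17.0×3.9 − 2×16.3×0.5284 = 1.284 kPa.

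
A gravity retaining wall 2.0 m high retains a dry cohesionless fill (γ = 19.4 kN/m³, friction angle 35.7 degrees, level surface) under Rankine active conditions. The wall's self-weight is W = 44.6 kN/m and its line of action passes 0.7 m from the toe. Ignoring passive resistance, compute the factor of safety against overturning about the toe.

4.59

K_a = tan²(45° − 35.7°/2) = 0.2630.
P_a = ½K_aγH² = 0.5×0.2630×19.4×2.0² = 10.20 kN/m, acting at H/3 = 0.6667 m above the base.
Overturning moment M_o = P_a × H/3 = 10.20 × 0.6667 = 6.803.
Resisting moment M_r = W × 0.7 = 44.6 × 0.7 = 31.22.
FS_overturning = M_r/M_o = 31.22/6.803 = 4.589.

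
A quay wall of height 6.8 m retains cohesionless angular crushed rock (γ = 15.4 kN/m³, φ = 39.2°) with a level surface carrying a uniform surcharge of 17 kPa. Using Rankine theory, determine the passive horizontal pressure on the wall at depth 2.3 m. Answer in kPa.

K_p = (1 + sin φ)/(1 − sin φ) = 4.435.
σ_v = γz + q = 15.4 × 2.3 + 17 = 52.42 kPa.
σ_h = K_p σ_v = 4.435 × 52.42 = 232.5 kPa.

232 kPa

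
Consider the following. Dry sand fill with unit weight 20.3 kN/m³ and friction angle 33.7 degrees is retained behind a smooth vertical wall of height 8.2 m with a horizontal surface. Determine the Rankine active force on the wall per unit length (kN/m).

K_a = tan²(45° − φ/2) = 0.2863.
P_a = ½ K_a γ H² = 0.5 × 0.2863 × 20.3 × 8.2² = 195.4 kN/m.

195 kN/m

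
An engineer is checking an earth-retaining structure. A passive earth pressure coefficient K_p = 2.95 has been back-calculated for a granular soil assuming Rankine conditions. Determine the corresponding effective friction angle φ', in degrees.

K_p = (1+sin φ)/(1−sin φ) ⇒ sin φ = (K_p − 1)/(K_p + 1) = 0.4937.
φ = arcsin(0.4937) = 29.58°.

29.6°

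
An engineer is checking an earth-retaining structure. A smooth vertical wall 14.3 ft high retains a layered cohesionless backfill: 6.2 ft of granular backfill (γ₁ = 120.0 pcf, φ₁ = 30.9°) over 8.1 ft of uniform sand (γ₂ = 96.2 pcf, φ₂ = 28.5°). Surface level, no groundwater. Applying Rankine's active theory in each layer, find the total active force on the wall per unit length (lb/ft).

3990 lb/ft

K_a1 = tan²(45°−30.9°/2) = 0.3214; K_a2 = tan²(45°−28.5°/2) = 0.3540.
Layer 1: σ at base = K_a1 γ₁ h₁ = 239.1 psf; P₁ = ½×239.1×6.2 = 741.3.
Layer 2: σ_v at top = γ₁h₁ = 744.0; σ_h top = K_a2×744.0 = 263.3; σ_h base = K_a2×(744.0+96.2×8.1) = 539.1.
P₂ = ½(263.3+539.1)×8.1 = 3250. Total P_a = 741.3+3250 = 3991 lb/ft.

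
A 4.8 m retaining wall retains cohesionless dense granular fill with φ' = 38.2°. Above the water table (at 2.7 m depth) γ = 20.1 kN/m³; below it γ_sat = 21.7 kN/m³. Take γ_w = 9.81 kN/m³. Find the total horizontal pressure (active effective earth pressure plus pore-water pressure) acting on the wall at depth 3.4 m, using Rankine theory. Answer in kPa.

21.6 kPa

K_a = (1 − sin φ)/(1 + sin φ) = 0.2358.
γ' = 21.7 − 9.81 = 11.89 kN/m³.
Effective vertical stress at 3.4 m: σ'_v = 20.1×2.7 + 11.89×0.700 = 62.59 kPa.
σ'_h = K_a σ'_v = 0.2358 × 62.59 = 14.76 kPa; u = γ_w × 0.700 = 6.867 kPa.
Total σ_h = 14.76 + 6.867 = 21.63 kPa.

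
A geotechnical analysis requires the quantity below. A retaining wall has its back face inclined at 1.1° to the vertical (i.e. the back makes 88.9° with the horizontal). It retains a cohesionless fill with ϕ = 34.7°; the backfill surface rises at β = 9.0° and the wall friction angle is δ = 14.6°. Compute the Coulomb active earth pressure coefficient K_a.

0.286

K_a = sin²(α+φ) / [sin²α · sin(α−δ) · (1 + √{sin(φ+δ)sin(φ−β) / (sin(α−δ)sin(α+β))})²].
With α = 88.9°, φ = 34.7°, δ = 14.6°, β = 9.0°: K_a = 0.2862.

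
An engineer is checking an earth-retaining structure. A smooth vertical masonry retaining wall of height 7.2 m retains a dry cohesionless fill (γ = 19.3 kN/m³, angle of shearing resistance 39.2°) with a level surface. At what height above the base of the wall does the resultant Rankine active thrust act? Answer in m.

2.40 m

K_a = 0.2255.
The pressure distribution is triangular, so the resultant acts at H/3 above the base = 7.2/3 = 2.400 m.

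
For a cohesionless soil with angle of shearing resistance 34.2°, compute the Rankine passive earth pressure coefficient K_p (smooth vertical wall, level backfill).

K_p = (1 + sin φ)/(1 − sin φ) = tan²(45° + 34.2°/2) = 3.567.

3.57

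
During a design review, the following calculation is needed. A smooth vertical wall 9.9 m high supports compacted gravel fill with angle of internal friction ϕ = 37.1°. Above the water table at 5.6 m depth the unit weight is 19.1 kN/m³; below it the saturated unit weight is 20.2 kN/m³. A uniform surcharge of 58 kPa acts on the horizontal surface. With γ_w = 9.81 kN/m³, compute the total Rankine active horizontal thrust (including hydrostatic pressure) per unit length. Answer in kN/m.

K_a = tan²(45° − φ/2) = 0.2475.
γ' = 20.2 − 9.81 = 10.39 kN/m³. h₂ = H − d_w = 4.3 m.
σ'_h: at surface K_a·q = 14.35; at WT K_a(q+γd_w) = 40.83; at base K_a(q+γd_w+γ'h₂) = 51.88 kPa.
P₁ = ½(14.35+40.83)×5.6 = 154.5; P₂ = ½(40.83+51.88)×4.3 = 199.3; P_w = ½γ_w h₂² = 90.69.
Total = 154.5+199.3+90.69 = 444.5 kN/m.

445 kN/m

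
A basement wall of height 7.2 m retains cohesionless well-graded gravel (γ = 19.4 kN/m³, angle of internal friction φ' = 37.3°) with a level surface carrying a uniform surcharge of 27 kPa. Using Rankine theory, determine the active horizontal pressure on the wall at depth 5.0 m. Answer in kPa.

K_a = (1 − sin φ)/(1 + sin φ) = 0.2453.
σ_v = γz + q = 19.4 × 5.0 + 27 = 124.0 kPa.
σ_h = K_a σ_v = 0.2453 × 124.0 = 30.42 kPa.

30.4 kPa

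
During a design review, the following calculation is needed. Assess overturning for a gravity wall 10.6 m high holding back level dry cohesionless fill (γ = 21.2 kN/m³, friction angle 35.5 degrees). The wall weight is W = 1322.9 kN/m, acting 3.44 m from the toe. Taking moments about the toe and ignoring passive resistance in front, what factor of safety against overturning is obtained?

4.08

K_a = tan²(45° − 35.5°/2) = 0.2653.
P_a = ½K_aγH² = 0.5×0.2653×21.2×10.6² = 315.9 kN/m, acting at H/3 = 3.533 m above the base.
Overturning moment M_o = P_a × H/3 = 315.9 × 3.533 = 1116.
Resisting moment M_r = W × 3.44 = 1322.9 × 3.44 = 4551.
FS_overturning = M_r/M_o = 4551/1116 = 4.077.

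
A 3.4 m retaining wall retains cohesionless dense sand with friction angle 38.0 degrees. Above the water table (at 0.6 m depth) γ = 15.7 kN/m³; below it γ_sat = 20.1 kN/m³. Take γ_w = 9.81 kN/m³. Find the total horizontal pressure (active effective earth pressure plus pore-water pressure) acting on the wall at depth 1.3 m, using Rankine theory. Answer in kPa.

K_a = (1 − sin φ)/(1 + sin φ) = 0.2379.
γ' = 20.1 − 9.81 = 10.29 kN/m³.
Effective vertical stress at 1.3 m: σ'_v = 15.7×0.6 + 10.29×0.700 = 16.62 kPa.
σ'_h = K_a σ'_v = 0.2379 × 16.62 = 3.954 kPa; u = γ_w × 0.700 = 6.867 kPa.
Total σ_h = 3.954 + 6.867 = 10.82 kPa.

10.8 kPa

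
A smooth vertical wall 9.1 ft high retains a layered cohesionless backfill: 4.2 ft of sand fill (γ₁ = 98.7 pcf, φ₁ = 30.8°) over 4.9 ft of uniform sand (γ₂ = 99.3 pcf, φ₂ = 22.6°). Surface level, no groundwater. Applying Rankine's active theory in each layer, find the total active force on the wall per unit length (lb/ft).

K_a1 = tan²(45°−30.8°/2) = 0.3227; K_a2 = tan²(45°−22.6°/2) = 0.4448.
Layer 1: σ at base = K_a1 γ₁ h₁ = 133.8 psf; P₁ = ½×133.8×4.2 = 280.9.
Layer 2: σ_v at top = γ₁h₁ = 414.5; σ_h top = K_a2×414.5 = 184.4; σ_h base = K_a2×(414.5+99.3×4.9) = 400.8.
P₂ = ½(184.4+400.8)×4.9 = 1434. Total P_a = 280.9+1434 = 1715 lb/ft.

1710 lb/ft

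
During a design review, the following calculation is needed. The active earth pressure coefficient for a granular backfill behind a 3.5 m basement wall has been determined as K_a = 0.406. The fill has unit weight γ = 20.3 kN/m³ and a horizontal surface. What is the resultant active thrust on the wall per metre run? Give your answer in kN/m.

P = ½ K_a γ H² = 0.5 × 0.406 × 20.3 × 3.5² = 50.48 kN/m.

50.5 kN/m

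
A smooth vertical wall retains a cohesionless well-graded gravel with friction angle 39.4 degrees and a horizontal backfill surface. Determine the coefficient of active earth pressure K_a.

K_a = (1 − sin φ)/(1 + sin φ) = (1 − sin 39.4°)/(1 + sin 39.4°) = 0.2234.

0.223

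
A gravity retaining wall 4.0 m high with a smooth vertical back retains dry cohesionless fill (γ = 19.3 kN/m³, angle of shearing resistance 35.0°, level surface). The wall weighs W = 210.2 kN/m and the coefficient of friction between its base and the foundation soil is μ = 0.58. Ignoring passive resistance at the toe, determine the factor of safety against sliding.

K_a = tan²(45° − 35.0°/2) = 0.2710.
P_a = ½K_aγH² = 0.5×0.2710×19.3×4.0² = 41.84 kN/m, acting at H/3 = 1.333 m above the base.
FS_sliding = μW / P_a = 0.58×210.2 / 41.84 = 2.914.

2.91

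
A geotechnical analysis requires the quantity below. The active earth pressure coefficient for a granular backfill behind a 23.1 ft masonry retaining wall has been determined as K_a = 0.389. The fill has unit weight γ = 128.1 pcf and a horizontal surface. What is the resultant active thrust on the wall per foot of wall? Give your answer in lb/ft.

P = ½ K_a γ H² = 0.5 × 0.389 × 128.1 × 23.1² = 13300 lb/ft.

13300 lb/ft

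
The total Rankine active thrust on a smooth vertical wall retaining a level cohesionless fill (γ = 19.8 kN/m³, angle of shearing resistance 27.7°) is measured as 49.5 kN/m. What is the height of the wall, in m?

K_a = 0.3653. P_a = ½ K_a γ H² ⇒ H = √(2P_a/(K_a γ)).
H = √(2×49.5/(0.3653×19.8)) = 3.699 m.

3.70 m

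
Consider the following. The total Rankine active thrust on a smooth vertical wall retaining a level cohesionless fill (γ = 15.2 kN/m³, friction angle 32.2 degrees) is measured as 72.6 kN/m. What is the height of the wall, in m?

5.60 m

K_a = 0.3047. P_a = ½ K_a γ H² ⇒ H = √(2P_a/(K_a γ)).
H = √(2×72.6/(0.3047×15.2)) = 5.599 m.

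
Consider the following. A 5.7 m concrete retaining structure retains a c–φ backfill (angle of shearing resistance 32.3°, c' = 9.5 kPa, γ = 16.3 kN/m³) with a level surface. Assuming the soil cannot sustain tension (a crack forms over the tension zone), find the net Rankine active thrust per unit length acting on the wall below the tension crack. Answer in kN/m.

31.8 kN/m

K_a = 0.3035; √K_a = 0.5509.
Tension-crack depth z_c = 2c/(γ√K_a) = 2×9.5/(16.3×0.5509) = 2.116 m.
σ_a at base = K_a γ H − 2c√K_a = 0.3035×16.3×5.7 − 2×9.5×0.5509 = 17.73 kPa.
P_a = ½ × 17.73 × (H − z_c) = 0.5×17.73×3.584 = 31.77 kN/m.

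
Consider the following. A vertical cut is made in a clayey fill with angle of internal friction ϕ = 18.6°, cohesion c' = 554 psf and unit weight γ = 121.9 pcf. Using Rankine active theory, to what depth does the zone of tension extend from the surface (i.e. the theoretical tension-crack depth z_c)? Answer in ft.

12.6 ft

K_a = tan²(45° − 18.6°/2) = 0.5163; √K_a = 0.7186.
The active pressure is zero where K_a γ z = 2c√K_a, so z_c = 2c/(γ√K_a) = 2×554/(121.9×0.7186) = 12.65 ft.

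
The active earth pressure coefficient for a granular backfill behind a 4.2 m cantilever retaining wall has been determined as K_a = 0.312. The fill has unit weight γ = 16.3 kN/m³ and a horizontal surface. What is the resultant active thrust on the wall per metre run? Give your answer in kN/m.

P = ½ K_a γ H² = 0.5 × 0.312 × 16.3 × 4.2² = 44.85 kN/m.

44.9 kN/m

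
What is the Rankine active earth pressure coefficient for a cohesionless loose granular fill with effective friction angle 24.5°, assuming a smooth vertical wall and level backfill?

K_a = (1 − sin φ)/(1 + sin φ) = (1 − sin 24.5°)/(1 + sin 24.5°) = 0.4137.

0.414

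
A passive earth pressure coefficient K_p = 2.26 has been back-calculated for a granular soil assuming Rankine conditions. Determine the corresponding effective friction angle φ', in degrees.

K_p = (1+sin φ)/(1−sin φ) ⇒ sin φ = (K_p − 1)/(K_p + 1) = 0.3865.
φ = arcsin(0.3865) = 22.74°.

22.7°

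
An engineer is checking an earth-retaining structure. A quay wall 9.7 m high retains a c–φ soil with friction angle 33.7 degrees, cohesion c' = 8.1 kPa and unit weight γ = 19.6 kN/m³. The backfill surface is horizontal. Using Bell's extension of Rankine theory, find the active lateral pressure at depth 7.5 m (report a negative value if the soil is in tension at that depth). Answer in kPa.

K_a = (1 − sin φ)/(1 + sin φ) = 0.2863.
σ_a = K_a γ z − 2c√K_a = 0.2863×19.6×7.5 − 2×8.1×0.5351 = 33.42 kPa.

33.4 kPa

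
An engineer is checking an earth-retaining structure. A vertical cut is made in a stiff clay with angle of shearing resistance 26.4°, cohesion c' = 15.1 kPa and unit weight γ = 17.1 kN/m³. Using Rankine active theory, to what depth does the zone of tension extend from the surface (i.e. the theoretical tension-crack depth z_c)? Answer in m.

K_a = tan²(45° − 26.4°/2) = 0.3844; √K_a = 0.6200.
The active pressure is zero where K_a γ z = 2c√K_a, so z_c = 2c/(γ√K_a) = 2×15.1/(17.1×0.6200) = 2.848 m.

2.85 m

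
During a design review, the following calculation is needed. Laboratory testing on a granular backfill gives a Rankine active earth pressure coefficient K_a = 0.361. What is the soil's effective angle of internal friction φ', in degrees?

K_a = tan²(45° − φ/2) ⇒ 45° − φ/2 = arctan(√0.361) = 31.00°.
φ = 2(45° − 31.00°) = 28.00°.

28.0°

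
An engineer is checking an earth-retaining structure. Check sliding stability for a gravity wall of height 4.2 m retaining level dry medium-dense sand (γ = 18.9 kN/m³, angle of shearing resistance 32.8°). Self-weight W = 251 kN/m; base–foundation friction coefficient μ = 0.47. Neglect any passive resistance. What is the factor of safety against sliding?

K_a = tan²(45° − 32.8°/2) = 0.2973.
P_a = ½K_aγH² = 0.5×0.2973×18.9×4.2² = 49.55 kN/m, acting at H/3 = 1.400 m above the base.
FS_sliding = μW / P_a = 0.47×251 / 49.55 = 2.381.

2.38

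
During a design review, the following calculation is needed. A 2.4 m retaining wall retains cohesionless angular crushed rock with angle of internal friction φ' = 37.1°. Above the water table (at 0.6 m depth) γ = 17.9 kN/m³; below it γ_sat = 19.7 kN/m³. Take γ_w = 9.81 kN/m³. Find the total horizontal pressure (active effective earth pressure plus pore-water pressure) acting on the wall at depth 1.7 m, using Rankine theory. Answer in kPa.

16.1 kPa

K_a = (1 − sin φ)/(1 + sin φ) = 0.2475.
γ' = 19.7 − 9.81 = 9.890 kN/m³.
Effective vertical stress at 1.7 m: σ'_v = 17.9×0.6 + 9.890×1.10 = 21.62 kPa.
σ'_h = K_a σ'_v = 0.2475 × 21.62 = 5.351 kPa; u = γ_w × 1.10 = 10.79 kPa.
Total σ_h = 5.351 + 10.79 = 16.14 kPa.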